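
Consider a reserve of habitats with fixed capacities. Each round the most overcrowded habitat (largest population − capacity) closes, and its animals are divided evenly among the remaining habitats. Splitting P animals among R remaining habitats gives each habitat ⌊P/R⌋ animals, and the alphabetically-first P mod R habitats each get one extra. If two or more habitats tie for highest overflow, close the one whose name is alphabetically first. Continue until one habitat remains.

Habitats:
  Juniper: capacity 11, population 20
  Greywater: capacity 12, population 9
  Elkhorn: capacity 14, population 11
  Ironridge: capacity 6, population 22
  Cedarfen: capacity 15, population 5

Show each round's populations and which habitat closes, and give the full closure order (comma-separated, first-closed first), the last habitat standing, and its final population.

Closure order: Ironridge, Juniper, Elkhorn, Greywater
Last habitat: Cedarfen with 67 animals

Round 1: Cedarfen=5 Elkhorn=11 Greywater=9 Ironridge=22 Juniper=20 → close Ironridge (overflow 16)
  22÷4 = 5 each, +1 to first 2
Round 2: Cedarfen=11 Elkhorn=17 Greywater=14 Juniper=25 → close Juniper (overflow 14)
  25÷3 = 8 each, +1 to first 1
Round 3: Cedarfen=20 Elkhorn=25 Greywater=22 → close Elkhorn (overflow 11)
  25÷2 = 12 each, +1 to first 1
Round 4: Cedarfen=33 Greywater=34 → close Greywater (overflow 22)
  34÷1 = 34 each, +1 to first 0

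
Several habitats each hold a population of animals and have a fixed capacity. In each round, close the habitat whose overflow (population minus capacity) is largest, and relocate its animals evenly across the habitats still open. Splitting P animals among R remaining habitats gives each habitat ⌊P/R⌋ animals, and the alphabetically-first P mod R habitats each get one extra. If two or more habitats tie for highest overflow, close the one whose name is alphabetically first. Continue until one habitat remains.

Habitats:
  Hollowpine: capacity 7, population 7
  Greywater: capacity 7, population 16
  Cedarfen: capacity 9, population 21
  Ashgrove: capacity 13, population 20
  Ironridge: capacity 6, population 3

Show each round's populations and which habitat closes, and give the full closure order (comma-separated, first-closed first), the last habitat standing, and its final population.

Closure order: Cedarfen, Greywater, Ashgrove, Hollowpine
Last habitat: Ironridge with 67 animals

Round 1: Ashgrove=20 Cedarfen=21 Greywater=16 Hollowpine=7 Ironridge=3 → close Cedarfen (overflow 12)
  21÷4 = 5 each, +1 to first 1
Round 2: Ashgrove=26 Greywater=21 Hollowpine=12 Ironridge=8 → close Greywater (overflow 14)
  21÷3 = 7 each, +1 to first 0
Round 3: Ashgrove=33 Hollowpine=19 Ironridge=15 → close Ashgrove (overflow 20)
  33÷2 = 16 each, +1 to first 1
Round 4: Hollowpine=36 Ironridge=31 → close Hollowpine (overflow 29)
  36÷1 = 36 each, +1 to first 0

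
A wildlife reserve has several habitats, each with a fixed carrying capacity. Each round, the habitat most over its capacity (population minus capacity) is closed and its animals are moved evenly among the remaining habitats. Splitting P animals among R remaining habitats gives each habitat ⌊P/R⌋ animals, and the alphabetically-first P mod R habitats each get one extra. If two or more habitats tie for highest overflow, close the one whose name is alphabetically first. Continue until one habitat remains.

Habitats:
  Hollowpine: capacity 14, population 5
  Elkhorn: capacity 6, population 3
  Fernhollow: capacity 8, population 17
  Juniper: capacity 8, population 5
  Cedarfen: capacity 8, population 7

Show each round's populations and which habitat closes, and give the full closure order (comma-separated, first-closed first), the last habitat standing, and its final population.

Round 1: Cedarfen=7 Elkhorn=3 Fernhollow=17 Hollowpine=5 Juniper=5 → close Fernhollow (overflow 9)
  17÷4 = 4 each, +1 to first 1
Round 2: Cedarfen=12 Elkhorn=7 Hollowpine=9 Juniper=9 → close Cedarfen (overflow 4)
  12÷3 = 4 each, +1 to first 0
Round 3: Elkhorn=11 Hollowpine=13 Juniper=13 → close Elkhorn (overflow 5)
  11÷2 = 5 each, +1 to first 1
Round 4: Hollowpine=19 Juniper=18 → close Juniper (overflow 10)
  18÷1 = 18 each, +1 to first 0

Closure order: Fernhollow, Cedarfen, Elkhorn, Juniper
Last habitat: Hollowpine with 37 animals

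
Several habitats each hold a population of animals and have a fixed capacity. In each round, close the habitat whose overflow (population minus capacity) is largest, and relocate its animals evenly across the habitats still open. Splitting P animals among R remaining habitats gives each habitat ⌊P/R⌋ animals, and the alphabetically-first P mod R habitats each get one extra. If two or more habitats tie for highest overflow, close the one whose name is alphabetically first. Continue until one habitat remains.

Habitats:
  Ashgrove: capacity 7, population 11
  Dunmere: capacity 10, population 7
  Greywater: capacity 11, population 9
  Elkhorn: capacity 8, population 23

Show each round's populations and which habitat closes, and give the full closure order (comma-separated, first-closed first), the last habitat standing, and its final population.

Closure order: Elkhorn, Ashgrove, Dunmere
Last habitat: Greywater with 50 animals

Round 1: Ashgrove=11 Dunmere=7 Elkhorn=23 Greywater=9 → close Elkhorn (overflow 15)
  23÷3 = 7 each, +1 to first 2
Round 2: Ashgrove=19 Dunmere=15 Greywater=16 → close Ashgrove (overflow 12)
  19÷2 = 9 each, +1 to first 1
Round 3: Dunmere=25 Greywater=25 → close Dunmere (overflow 15)
  25÷1 = 25 each, +1 to first 0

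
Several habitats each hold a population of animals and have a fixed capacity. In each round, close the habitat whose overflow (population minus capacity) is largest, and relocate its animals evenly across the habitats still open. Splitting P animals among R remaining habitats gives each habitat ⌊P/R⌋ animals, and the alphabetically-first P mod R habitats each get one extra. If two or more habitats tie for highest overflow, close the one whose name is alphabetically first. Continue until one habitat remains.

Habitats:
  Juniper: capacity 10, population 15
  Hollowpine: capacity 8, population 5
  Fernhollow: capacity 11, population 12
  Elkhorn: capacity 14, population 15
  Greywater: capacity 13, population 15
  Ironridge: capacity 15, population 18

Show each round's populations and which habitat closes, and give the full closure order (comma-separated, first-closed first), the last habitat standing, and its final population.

Round 1: Elkhorn=15 Fernhollow=12 Greywater=15 Hollowpine=5 Ironridge=18 Juniper=15 → close Juniper (overflow 5)
  15÷5 = 3 each, +1 to first 0
Round 2: Elkhorn=18 Fernhollow=15 Greywater=18 Hollowpine=8 Ironridge=21 → close Ironridge (overflow 6)
  21÷4 = 5 each, +1 to first 1
Round 3: Elkhorn=24 Fernhollow=20 Greywater=23 Hollowpine=13 → close Elkhorn (overflow 10)
  24÷3 = 8 each, +1 to first 0
Round 4: Fernhollow=28 Greywater=31 Hollowpine=21 → close Greywater (overflow 18)
  31÷2 = 15 each, +1 to first 1
Round 5: Fernhollow=44 Hollowpine=36 → close Fernhollow (overflow 33)
  44÷1 = 44 each, +1 to first 0

Closure order: Juniper, Ironridge, Elkhorn, Greywater, Fernhollow
Last habitat: Hollowpine with 80 animals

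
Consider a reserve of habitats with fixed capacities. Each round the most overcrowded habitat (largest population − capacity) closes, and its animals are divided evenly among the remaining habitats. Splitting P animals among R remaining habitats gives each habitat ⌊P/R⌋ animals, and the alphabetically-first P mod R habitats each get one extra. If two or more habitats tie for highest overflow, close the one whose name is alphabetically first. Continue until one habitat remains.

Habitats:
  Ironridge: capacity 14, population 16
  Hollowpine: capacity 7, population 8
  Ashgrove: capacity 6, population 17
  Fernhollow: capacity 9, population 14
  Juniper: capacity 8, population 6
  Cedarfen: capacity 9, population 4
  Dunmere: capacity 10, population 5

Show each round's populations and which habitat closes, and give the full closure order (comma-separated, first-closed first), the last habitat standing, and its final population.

Closure order: Ashgrove, Fernhollow, Ironridge, Hollowpine, Cedarfen, Dunmere
Last habitat: Juniper with 70 animals

Round 1: Ashgrove=17 Cedarfen=4 Dunmere=5 Fernhollow=14 Hollowpine=8 Ironridge=16 Juniper=6 → close Ashgrove (overflow 11)
  17÷6 = 2 each, +1 to first 5
Round 2: Cedarfen=7 Dunmere=8 Fernhollow=17 Hollowpine=11 Ironridge=19 Juniper=8 → close Fernhollow (overflow 8)
  17÷5 = 3 each, +1 to first 2
Round 3: Cedarfen=11 Dunmere=12 Hollowpine=14 Ironridge=22 Juniper=11 → close Ironridge (overflow 8)
  22÷4 = 5 each, +1 to first 2
Round 4: Cedarfen=17 Dunmere=18 Hollowpine=19 Juniper=16 → close Hollowpine (overflow 12)
  19÷3 = 6 each, +1 to first 1
Round 5: Cedarfen=24 Dunmere=24 Juniper=22 → close Cedarfen (overflow 15)
  24÷2 = 12 each, +1 to first 0
Round 6: Dunmere=36 Juniper=34 → close Dunmere (overflow 26)
  36÷1 = 36 each, +1 to first 0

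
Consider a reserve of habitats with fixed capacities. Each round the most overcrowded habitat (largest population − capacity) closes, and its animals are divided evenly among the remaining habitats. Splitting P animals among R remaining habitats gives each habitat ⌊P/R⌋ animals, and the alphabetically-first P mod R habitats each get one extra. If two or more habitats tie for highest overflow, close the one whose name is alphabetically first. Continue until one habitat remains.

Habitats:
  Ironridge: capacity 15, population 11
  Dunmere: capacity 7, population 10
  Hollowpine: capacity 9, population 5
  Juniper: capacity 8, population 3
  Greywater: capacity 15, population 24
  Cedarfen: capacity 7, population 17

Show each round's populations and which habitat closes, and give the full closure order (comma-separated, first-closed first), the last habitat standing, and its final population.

Round 1: Cedarfen=17 Dunmere=10 Greywater=24 Hollowpine=5 Ironridge=11 Juniper=3 → close Cedarfen (overflow 10)
  17÷5 = 3 each, +1 to first 2
Round 2: Dunmere=14 Greywater=28 Hollowpine=8 Ironridge=14 Juniper=6 → close Greywater (overflow 13)
  28÷4 = 7 each, +1 to first 0
Round 3: Dunmere=21 Hollowpine=15 Ironridge=21 Juniper=13 → close Dunmere (overflow 14)
  21÷3 = 7 each, +1 to first 0
Round 4: Hollowpine=22 Ironridge=28 Juniper=20 → close Hollowpine (overflow 13)
  22÷2 = 11 each, +1 to first 0
Round 5: Ironridge=39 Juniper=31 → close Ironridge (overflow 24)
  39÷1 = 39 each, +1 to first 0

Closure order: Cedarfen, Greywater, Dunmere, Hollowpine, Ironridge
Last habitat: Juniper with 70 animals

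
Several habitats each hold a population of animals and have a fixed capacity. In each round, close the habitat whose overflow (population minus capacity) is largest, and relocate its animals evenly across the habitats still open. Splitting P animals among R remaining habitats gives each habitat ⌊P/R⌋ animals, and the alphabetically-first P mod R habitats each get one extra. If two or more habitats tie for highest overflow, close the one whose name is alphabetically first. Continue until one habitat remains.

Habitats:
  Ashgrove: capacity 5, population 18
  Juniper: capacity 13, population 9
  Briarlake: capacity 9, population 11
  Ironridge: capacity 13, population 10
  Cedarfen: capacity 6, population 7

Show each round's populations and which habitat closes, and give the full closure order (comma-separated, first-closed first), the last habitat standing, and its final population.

Closure order: Ashgrove, Briarlake, Cedarfen, Ironridge
Last habitat: Juniper with 55 animals

Round 1: Ashgrove=18 Briarlake=11 Cedarfen=7 Ironridge=10 Juniper=9 → close Ashgrove (overflow 13)
  18÷4 = 4 each, +1 to first 2
Round 2: Briarlake=16 Cedarfen=12 Ironridge=14 Juniper=13 → close Briarlake (overflow 7)
  16÷3 = 5 each, +1 to first 1
Round 3: Cedarfen=18 Ironridge=19 Juniper=18 → close Cedarfen (overflow 12)
  18÷2 = 9 each, +1 to first 0
Round 4: Ironridge=28 Juniper=27 → close Ironridge (overflow 15)
  28÷1 = 28 each, +1 to first 0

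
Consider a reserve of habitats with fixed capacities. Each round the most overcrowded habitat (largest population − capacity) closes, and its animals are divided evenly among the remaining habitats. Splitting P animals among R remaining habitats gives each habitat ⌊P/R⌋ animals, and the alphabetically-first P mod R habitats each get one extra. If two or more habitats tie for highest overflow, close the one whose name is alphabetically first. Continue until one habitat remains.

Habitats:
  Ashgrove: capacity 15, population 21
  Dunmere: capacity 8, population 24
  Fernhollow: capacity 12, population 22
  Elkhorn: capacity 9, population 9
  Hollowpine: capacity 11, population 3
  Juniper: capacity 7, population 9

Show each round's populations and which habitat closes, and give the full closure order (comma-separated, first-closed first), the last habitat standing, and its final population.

Closure order: Dunmere, Fernhollow, Ashgrove, Elkhorn, Juniper
Last habitat: Hollowpine with 88 animals

Round 1: Ashgrove=21 Dunmere=24 Elkhorn=9 Fernhollow=22 Hollowpine=3 Juniper=9 → close Dunmere (overflow 16)
  24÷5 = 4 each, +1 to first 4
Round 2: Ashgrove=26 Elkhorn=14 Fernhollow=27 Hollowpine=8 Juniper=13 → close Fernhollow (overflow 15)
  27÷4 = 6 each, +1 to first 3
Round 3: Ashgrove=33 Elkhorn=21 Hollowpine=15 Juniper=19 → close Ashgrove (overflow 18)
  33÷3 = 11 each, +1 to first 0
Round 4: Elkhorn=32 Hollowpine=26 Juniper=30 → close Elkhorn (overflow 23)
  32÷2 = 16 each, +1 to first 0
Round 5: Hollowpine=42 Juniper=46 → close Juniper (overflow 39)
  46÷1 = 46 each, +1 to first 0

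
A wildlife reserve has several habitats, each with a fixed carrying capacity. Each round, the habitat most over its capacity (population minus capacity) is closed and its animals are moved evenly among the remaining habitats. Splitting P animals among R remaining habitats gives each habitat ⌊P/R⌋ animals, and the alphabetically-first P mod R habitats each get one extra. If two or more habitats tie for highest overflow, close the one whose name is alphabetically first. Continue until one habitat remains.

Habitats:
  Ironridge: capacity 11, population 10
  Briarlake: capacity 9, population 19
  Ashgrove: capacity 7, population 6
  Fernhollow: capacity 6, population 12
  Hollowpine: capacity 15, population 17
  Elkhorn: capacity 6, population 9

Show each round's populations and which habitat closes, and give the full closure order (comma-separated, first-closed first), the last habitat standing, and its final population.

Closure order: Briarlake, Fernhollow, Elkhorn, Hollowpine, Ashgrove
Last habitat: Ironridge with 73 animals

Round 1: Ashgrove=6 Briarlake=19 Elkhorn=9 Fernhollow=12 Hollowpine=17 Ironridge=10 → close Briarlake (overflow 10)
  19÷5 = 3 each, +1 to first 4
Round 2: Ashgrove=10 Elkhorn=13 Fernhollow=16 Hollowpine=21 Ironridge=13 → close Fernhollow (overflow 10)
  16÷4 = 4 each, +1 to first 0
Round 3: Ashgrove=14 Elkhorn=17 Hollowpine=25 Ironridge=17 → close Elkhorn (overflow 11)
  17÷3 = 5 each, +1 to first 2
Round 4: Ashgrove=20 Hollowpine=31 Ironridge=22 → close Hollowpine (overflow 16)
  31÷2 = 15 each, +1 to first 1
Round 5: Ashgrove=36 Ironridge=37 → close Ashgrove (overflow 29)
  36÷1 = 36 each, +1 to first 0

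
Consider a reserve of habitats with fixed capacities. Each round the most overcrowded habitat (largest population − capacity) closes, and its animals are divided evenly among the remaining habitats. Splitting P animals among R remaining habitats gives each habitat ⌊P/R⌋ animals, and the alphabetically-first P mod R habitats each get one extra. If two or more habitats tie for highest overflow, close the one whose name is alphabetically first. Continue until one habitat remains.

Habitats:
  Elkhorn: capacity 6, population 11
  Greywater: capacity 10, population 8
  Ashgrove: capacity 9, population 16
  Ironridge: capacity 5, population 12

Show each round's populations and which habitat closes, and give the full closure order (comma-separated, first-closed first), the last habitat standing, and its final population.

Closure order: Ashgrove, Ironridge, Elkhorn
Last habitat: Greywater with 47 animals

Round 1: Ashgrove=16 Elkhorn=11 Greywater=8 Ironridge=12 → close Ashgrove (overflow 7)
  16÷3 = 5 each, +1 to first 1
Round 2: Elkhorn=17 Greywater=13 Ironridge=17 → close Ironridge (overflow 12)
  17÷2 = 8 each, +1 to first 1
Round 3: Elkhorn=26 Greywater=21 → close Elkhorn (overflow 20)
  26÷1 = 26 each, +1 to first 0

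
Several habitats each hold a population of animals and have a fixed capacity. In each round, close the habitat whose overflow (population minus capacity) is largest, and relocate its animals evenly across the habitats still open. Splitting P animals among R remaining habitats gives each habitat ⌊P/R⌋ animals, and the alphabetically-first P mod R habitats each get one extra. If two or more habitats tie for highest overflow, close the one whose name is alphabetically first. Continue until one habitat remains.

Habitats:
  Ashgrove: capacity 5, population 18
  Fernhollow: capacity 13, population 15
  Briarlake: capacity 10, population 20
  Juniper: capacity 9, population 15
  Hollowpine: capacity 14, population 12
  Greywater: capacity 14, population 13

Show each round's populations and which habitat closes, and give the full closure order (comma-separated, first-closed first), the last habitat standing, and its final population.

Round 1: Ashgrove=18 Briarlake=20 Fernhollow=15 Greywater=13 Hollowpine=12 Juniper=15 → close Ashgrove (overflow 13)
  18÷5 = 3 each, +1 to first 3
Round 2: Briarlake=24 Fernhollow=19 Greywater=17 Hollowpine=15 Juniper=18 → close Briarlake (overflow 14)
  24÷4 = 6 each, +1 to first 0
Round 3: Fernhollow=25 Greywater=23 Hollowpine=21 Juniper=24 → close Juniper (overflow 15)
  24÷3 = 8 each, +1 to first 0
Round 4: Fernhollow=33 Greywater=31 Hollowpine=29 → close Fernhollow (overflow 20)
  33÷2 = 16 each, +1 to first 1
Round 5: Greywater=48 Hollowpine=45 → close Greywater (overflow 34)
  48÷1 = 48 each, +1 to first 0

Closure order: Ashgrove, Briarlake, Juniper, Fernhollow, Greywater
Last habitat: Hollowpine with 93 animals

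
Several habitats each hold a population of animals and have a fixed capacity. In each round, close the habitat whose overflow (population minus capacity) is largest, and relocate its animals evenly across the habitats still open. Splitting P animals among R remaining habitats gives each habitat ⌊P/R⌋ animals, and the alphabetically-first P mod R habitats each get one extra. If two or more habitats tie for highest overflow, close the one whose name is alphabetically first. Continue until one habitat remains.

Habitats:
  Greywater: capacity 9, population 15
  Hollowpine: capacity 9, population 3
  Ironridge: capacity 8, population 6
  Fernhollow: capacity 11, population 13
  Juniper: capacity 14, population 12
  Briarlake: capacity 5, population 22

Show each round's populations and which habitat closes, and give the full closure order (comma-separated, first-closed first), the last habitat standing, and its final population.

Round 1: Briarlake=22 Fernhollow=13 Greywater=15 Hollowpine=3 Ironridge=6 Juniper=12 → close Briarlake (overflow 17)
  22÷5 = 4 each, +1 to first 2
Round 2: Fernhollow=18 Greywater=20 Hollowpine=7 Ironridge=10 Juniper=16 → close Greywater (overflow 11)
  20÷4 = 5 each, +1 to first 0
Round 3: Fernhollow=23 Hollowpine=12 Ironridge=15 Juniper=21 → close Fernhollow (overflow 12)
  23÷3 = 7 each, +1 to first 2
Round 4: Hollowpine=20 Ironridge=23 Juniper=28 → close Ironridge (overflow 15)
  23÷2 = 11 each, +1 to first 1
Round 5: Hollowpine=32 Juniper=39 → close Juniper (overflow 25)
  39÷1 = 39 each, +1 to first 0

Closure order: Briarlake, Greywater, Fernhollow, Ironridge, Juniper
Last habitat: Hollowpine with 71 animals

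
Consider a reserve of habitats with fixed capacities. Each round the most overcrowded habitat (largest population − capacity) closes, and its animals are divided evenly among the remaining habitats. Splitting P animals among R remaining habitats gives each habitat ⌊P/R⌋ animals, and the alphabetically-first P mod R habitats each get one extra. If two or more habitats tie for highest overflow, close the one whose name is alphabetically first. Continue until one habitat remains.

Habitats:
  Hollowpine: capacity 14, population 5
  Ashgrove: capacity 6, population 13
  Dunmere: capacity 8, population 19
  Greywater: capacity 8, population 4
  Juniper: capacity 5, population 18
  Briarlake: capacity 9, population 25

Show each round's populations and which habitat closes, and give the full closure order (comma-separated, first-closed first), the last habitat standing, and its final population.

Round 1: Ashgrove=13 Briarlake=25 Dunmere=19 Greywater=4 Hollowpine=5 Juniper=18 → close Briarlake (overflow 16)
  25÷5 = 5 each, +1 to first 0
Round 2: Ashgrove=18 Dunmere=24 Greywater=9 Hollowpine=10 Juniper=23 → close Juniper (overflow 18)
  23÷4 = 5 each, +1 to first 3
Round 3: Ashgrove=24 Dunmere=30 Greywater=15 Hollowpine=15 → close Dunmere (overflow 22)
  30÷3 = 10 each, +1 to first 0
Round 4: Ashgrove=34 Greywater=25 Hollowpine=25 → close Ashgrove (overflow 28)
  34÷2 = 17 each, +1 to first 0
Round 5: Greywater=42 Hollowpine=42 → close Greywater (overflow 34)
  42÷1 = 42 each, +1 to first 0

Closure order: Briarlake, Juniper, Dunmere, Ashgrove, Greywater
Last habitat: Hollowpine with 84 animals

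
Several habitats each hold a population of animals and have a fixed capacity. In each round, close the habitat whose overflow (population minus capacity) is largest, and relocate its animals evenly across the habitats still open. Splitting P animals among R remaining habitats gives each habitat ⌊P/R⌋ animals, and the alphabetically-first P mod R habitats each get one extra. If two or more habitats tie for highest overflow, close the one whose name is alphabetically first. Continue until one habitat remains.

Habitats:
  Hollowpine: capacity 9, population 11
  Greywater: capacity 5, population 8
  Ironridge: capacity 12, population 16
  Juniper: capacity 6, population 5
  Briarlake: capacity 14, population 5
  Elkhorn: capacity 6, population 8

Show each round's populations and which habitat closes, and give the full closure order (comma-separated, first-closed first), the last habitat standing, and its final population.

Round 1: Briarlake=5 Elkhorn=8 Greywater=8 Hollowpine=11 Ironridge=16 Juniper=5 → close Ironridge (overflow 4)
  16÷5 = 3 each, +1 to first 1
Round 2: Briarlake=9 Elkhorn=11 Greywater=11 Hollowpine=14 Juniper=8 → close Greywater (overflow 6)
  11÷4 = 2 each, +1 to first 3
Round 3: Briarlake=12 Elkhorn=14 Hollowpine=17 Juniper=10 → close Elkhorn (overflow 8)
  14÷3 = 4 each, +1 to first 2
Round 4: Briarlake=17 Hollowpine=22 Juniper=14 → close Hollowpine (overflow 13)
  22÷2 = 11 each, +1 to first 0
Round 5: Briarlake=28 Juniper=25 → close Juniper (overflow 19)
  25÷1 = 25 each, +1 to first 0

Closure order: Ironridge, Greywater, Elkhorn, Hollowpine, Juniper
Last habitat: Briarlake with 53 animals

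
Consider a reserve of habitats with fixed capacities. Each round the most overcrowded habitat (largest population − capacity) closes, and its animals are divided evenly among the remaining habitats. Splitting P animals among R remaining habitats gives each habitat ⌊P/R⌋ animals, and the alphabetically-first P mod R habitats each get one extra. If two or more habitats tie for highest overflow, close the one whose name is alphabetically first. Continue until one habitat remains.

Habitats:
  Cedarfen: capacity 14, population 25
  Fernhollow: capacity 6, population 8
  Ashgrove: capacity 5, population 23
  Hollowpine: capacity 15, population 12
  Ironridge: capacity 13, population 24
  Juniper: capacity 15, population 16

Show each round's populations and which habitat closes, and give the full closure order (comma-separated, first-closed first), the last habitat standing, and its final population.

Round 1: Ashgrove=23 Cedarfen=25 Fernhollow=8 Hollowpine=12 Ironridge=24 Juniper=16 → close Ashgrove (overflow 18)
  23÷5 = 4 each, +1 to first 3
Round 2: Cedarfen=30 Fernhollow=13 Hollowpine=17 Ironridge=28 Juniper=20 → close Cedarfen (overflow 16)
  30÷4 = 7 each, +1 to first 2
Round 3: Fernhollow=21 Hollowpine=25 Ironridge=35 Juniper=27 → close Ironridge (overflow 22)
  35÷3 = 11 each, +1 to first 2
Round 4: Fernhollow=33 Hollowpine=37 Juniper=38 → close Fernhollow (overflow 27)
  33÷2 = 16 each, +1 to first 1
Round 5: Hollowpine=54 Juniper=54 → close Hollowpine (overflow 39)
  54÷1 = 54 each, +1 to first 0

Closure order: Ashgrove, Cedarfen, Ironridge, Fernhollow, Hollowpine
Last habitat: Juniper with 108 animals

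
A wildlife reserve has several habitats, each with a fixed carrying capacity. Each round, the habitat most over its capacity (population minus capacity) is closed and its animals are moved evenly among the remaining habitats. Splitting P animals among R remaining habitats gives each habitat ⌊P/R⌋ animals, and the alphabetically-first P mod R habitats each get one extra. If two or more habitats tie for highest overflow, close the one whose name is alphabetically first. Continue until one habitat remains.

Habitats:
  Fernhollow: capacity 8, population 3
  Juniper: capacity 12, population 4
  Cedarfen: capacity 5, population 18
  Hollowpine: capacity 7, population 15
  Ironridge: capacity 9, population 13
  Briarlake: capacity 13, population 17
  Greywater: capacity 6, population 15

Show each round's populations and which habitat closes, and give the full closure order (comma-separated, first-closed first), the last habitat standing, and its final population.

Round 1: Briarlake=17 Cedarfen=18 Fernhollow=3 Greywater=15 Hollowpine=15 Ironridge=13 Juniper=4 → close Cedarfen (overflow 13)
  18÷6 = 3 each, +1 to first 0
Round 2: Briarlake=20 Fernhollow=6 Greywater=18 Hollowpine=18 Ironridge=16 Juniper=7 → close Greywater (overflow 12)
  18÷5 = 3 each, +1 to first 3
Round 3: Briarlake=24 Fernhollow=10 Hollowpine=22 Ironridge=19 Juniper=10 → close Hollowpine (overflow 15)
  22÷4 = 5 each, +1 to first 2
Round 4: Briarlake=30 Fernhollow=16 Ironridge=24 Juniper=15 → close Briarlake (overflow 17)
  30÷3 = 10 each, +1 to first 0
Round 5: Fernhollow=26 Ironridge=34 Juniper=25 → close Ironridge (overflow 25)
  34÷2 = 17 each, +1 to first 0
Round 6: Fernhollow=43 Juniper=42 → close Fernhollow (overflow 35)
  43÷1 = 43 each, +1 to first 0

Closure order: Cedarfen, Greywater, Hollowpine, Briarlake, Ironridge, Fernhollow
Last habitat: Juniper with 85 animals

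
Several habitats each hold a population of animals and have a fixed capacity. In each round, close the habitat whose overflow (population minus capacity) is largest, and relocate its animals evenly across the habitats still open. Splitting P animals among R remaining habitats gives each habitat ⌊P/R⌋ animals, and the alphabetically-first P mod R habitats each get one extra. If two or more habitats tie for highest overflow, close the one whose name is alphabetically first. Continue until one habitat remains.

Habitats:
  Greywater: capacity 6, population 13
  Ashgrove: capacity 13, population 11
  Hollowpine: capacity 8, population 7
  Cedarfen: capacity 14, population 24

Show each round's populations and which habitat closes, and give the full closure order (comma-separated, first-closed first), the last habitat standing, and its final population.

Closure order: Cedarfen, Greywater, Ashgrove
Last habitat: Hollowpine with 55 animals

Round 1: Ashgrove=11 Cedarfen=24 Greywater=13 Hollowpine=7 → close Cedarfen (overflow 10)
  24÷3 = 8 each, +1 to first 0
Round 2: Ashgrove=19 Greywater=21 Hollowpine=15 → close Greywater (overflow 15)
  21÷2 = 10 each, +1 to first 1
Round 3: Ashgrove=30 Hollowpine=25 → close Ashgrove (overflow 17)
  30÷1 = 30 each, +1 to first 0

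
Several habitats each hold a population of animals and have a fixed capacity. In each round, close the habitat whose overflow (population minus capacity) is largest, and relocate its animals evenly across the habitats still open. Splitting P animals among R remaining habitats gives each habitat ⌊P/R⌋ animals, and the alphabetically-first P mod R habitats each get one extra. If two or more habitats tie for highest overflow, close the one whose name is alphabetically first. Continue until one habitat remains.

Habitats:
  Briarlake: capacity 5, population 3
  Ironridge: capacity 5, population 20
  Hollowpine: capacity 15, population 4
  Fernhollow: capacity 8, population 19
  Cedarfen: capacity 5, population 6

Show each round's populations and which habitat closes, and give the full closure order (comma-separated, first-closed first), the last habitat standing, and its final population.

Closure order: Ironridge, Fernhollow, Cedarfen, Briarlake
Last habitat: Hollowpine with 52 animals

Round 1: Briarlake=3 Cedarfen=6 Fernhollow=19 Hollowpine=4 Ironridge=20 → close Ironridge (overflow 15)
  20÷4 = 5 each, +1 to first 0
Round 2: Briarlake=8 Cedarfen=11 Fernhollow=24 Hollowpine=9 → close Fernhollow (overflow 16)
  24÷3 = 8 each, +1 to first 0
Round 3: Briarlake=16 Cedarfen=19 Hollowpine=17 → close Cedarfen (overflow 14)
  19÷2 = 9 each, +1 to first 1
Round 4: Briarlake=26 Hollowpine=26 → close Briarlake (overflow 21)
  26÷1 = 26 each, +1 to first 0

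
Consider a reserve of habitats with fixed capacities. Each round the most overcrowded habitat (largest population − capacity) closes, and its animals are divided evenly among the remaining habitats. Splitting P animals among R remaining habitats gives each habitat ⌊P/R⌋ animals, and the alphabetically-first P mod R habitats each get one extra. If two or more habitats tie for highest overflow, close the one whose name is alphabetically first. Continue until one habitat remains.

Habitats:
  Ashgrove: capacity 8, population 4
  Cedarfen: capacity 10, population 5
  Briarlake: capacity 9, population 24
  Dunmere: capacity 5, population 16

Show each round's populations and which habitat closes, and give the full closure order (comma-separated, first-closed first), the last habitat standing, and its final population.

Round 1: Ashgrove=4 Briarlake=24 Cedarfen=5 Dunmere=16 → close Briarlake (overflow 15)
  24÷3 = 8 each, +1 to first 0
Round 2: Ashgrove=12 Cedarfen=13 Dunmere=24 → close Dunmere (overflow 19)
  24÷2 = 12 each, +1 to first 0
Round 3: Ashgrove=24 Cedarfen=25 → close Ashgrove (overflow 16)
  24÷1 = 24 each, +1 to first 0

Closure order: Briarlake, Dunmere, Ashgrove
Last habitat: Cedarfen with 49 animals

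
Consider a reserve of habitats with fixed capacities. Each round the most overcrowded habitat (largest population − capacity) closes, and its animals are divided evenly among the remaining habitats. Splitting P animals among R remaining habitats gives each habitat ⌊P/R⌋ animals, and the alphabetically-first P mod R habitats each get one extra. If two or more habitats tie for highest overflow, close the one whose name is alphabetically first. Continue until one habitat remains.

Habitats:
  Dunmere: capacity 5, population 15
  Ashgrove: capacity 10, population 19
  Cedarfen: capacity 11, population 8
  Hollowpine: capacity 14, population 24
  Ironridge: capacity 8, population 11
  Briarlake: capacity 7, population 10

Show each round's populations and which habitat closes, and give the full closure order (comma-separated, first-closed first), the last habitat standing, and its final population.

Round 1: Ashgrove=19 Briarlake=10 Cedarfen=8 Dunmere=15 Hollowpine=24 Ironridge=11 → close Dunmere (overflow 10)
  15÷5 = 3 each, +1 to first 0
Round 2: Ashgrove=22 Briarlake=13 Cedarfen=11 Hollowpine=27 Ironridge=14 → close Hollowpine (overflow 13)
  27÷4 = 6 each, +1 to first 3
Round 3: Ashgrove=29 Briarlake=20 Cedarfen=18 Ironridge=20 → close Ashgrove (overflow 19)
  29÷3 = 9 each, +1 to first 2
Round 4: Briarlake=30 Cedarfen=28 Ironridge=29 → close Briarlake (overflow 23)
  30÷2 = 15 each, +1 to first 0
Round 5: Cedarfen=43 Ironridge=44 → close Ironridge (overflow 36)
  44÷1 = 44 each, +1 to first 0

Closure order: Dunmere, Hollowpine, Ashgrove, Briarlake, Ironridge
Last habitat: Cedarfen with 87 animals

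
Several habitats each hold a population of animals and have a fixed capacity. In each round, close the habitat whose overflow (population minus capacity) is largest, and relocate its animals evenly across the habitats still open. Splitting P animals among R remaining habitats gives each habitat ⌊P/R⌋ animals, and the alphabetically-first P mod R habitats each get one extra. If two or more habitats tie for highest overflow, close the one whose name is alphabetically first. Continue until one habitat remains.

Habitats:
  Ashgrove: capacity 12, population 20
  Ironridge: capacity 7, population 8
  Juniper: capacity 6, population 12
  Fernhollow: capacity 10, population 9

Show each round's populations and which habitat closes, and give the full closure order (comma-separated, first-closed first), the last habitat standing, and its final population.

Closure order: Ashgrove, Juniper, Ironridge
Last habitat: Fernhollow with 49 animals

Round 1: Ashgrove=20 Fernhollow=9 Ironridge=8 Juniper=12 → close Ashgrove (overflow 8)
  20÷3 = 6 each, +1 to first 2
Round 2: Fernhollow=16 Ironridge=15 Juniper=18 → close Juniper (overflow 12)
  18÷2 = 9 each, +1 to first 0
Round 3: Fernhollow=25 Ironridge=24 → close Ironridge (overflow 17)
  24÷1 = 24 each, +1 to first 0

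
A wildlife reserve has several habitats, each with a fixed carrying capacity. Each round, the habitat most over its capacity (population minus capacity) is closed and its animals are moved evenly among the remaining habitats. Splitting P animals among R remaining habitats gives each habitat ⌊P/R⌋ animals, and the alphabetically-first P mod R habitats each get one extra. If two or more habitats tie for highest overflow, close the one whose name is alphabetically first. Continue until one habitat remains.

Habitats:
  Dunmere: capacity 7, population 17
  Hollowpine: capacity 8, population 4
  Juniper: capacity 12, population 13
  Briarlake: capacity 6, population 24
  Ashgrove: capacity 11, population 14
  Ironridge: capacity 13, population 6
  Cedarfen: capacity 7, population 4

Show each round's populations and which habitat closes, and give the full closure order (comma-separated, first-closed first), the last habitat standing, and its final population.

Round 1: Ashgrove=14 Briarlake=24 Cedarfen=4 Dunmere=17 Hollowpine=4 Ironridge=6 Juniper=13 → close Briarlake (overflow 18)
  24÷6 = 4 each, +1 to first 0
Round 2: Ashgrove=18 Cedarfen=8 Dunmere=21 Hollowpine=8 Ironridge=10 Juniper=17 → close Dunmere (overflow 14)
  21÷5 = 4 each, +1 to first 1
Round 3: Ashgrove=23 Cedarfen=12 Hollowpine=12 Ironridge=14 Juniper=21 → close Ashgrove (overflow 12)
  23÷4 = 5 each, +1 to first 3
Round 4: Cedarfen=18 Hollowpine=18 Ironridge=20 Juniper=26 → close Juniper (overflow 14)
  26÷3 = 8 each, +1 to first 2
Round 5: Cedarfen=27 Hollowpine=27 Ironridge=28 → close Cedarfen (overflow 20)
  27÷2 = 13 each, +1 to first 1
Round 6: Hollowpine=41 Ironridge=41 → close Hollowpine (overflow 33)
  41÷1 = 41 each, +1 to first 0

Closure order: Briarlake, Dunmere, Ashgrove, Juniper, Cedarfen, Hollowpine
Last habitat: Ironridge with 82 animals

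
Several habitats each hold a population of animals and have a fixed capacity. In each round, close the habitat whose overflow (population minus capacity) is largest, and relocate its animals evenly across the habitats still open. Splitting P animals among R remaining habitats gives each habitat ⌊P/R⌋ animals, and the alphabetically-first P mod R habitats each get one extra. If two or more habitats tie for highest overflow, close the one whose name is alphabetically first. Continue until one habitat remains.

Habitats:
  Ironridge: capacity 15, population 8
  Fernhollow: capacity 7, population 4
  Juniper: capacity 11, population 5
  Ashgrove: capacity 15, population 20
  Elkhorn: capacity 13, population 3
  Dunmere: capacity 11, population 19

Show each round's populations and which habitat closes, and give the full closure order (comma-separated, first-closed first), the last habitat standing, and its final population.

Round 1: Ashgrove=20 Dunmere=19 Elkhorn=3 Fernhollow=4 Ironridge=8 Juniper=5 → close Dunmere (overflow 8)
  19÷5 = 3 each, +1 to first 4
Round 2: Ashgrove=24 Elkhorn=7 Fernhollow=8 Ironridge=12 Juniper=8 → close Ashgrove (overflow 9)
  24÷4 = 6 each, +1 to first 0
Round 3: Elkhorn=13 Fernhollow=14 Ironridge=18 Juniper=14 → close Fernhollow (overflow 7)
  14÷3 = 4 each, +1 to first 2
Round 4: Elkhorn=18 Ironridge=23 Juniper=18 → close Ironridge (overflow 8)
  23÷2 = 11 each, +1 to first 1
Round 5: Elkhorn=30 Juniper=29 → close Juniper (overflow 18)
  29÷1 = 29 each, +1 to first 0

Closure order: Dunmere, Ashgrove, Fernhollow, Ironridge, Juniper
Last habitat: Elkhorn with 59 animals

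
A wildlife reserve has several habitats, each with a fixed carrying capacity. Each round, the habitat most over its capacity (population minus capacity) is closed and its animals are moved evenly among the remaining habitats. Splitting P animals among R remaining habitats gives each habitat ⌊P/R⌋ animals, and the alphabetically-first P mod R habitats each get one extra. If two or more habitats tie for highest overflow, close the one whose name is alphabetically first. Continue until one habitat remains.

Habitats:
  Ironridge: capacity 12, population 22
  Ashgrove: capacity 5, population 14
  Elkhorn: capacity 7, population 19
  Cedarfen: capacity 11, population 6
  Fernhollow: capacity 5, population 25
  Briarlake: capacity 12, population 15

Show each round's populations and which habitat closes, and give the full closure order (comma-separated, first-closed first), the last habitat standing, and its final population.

Closure order: Fernhollow, Elkhorn, Ironridge, Ashgrove, Briarlake
Last habitat: Cedarfen with 101 animals

Round 1: Ashgrove=14 Briarlake=15 Cedarfen=6 Elkhorn=19 Fernhollow=25 Ironridge=22 → close Fernhollow (overflow 20)
  25÷5 = 5 each, +1 to first 0
Round 2: Ashgrove=19 Briarlake=20 Cedarfen=11 Elkhorn=24 Ironridge=27 → close Elkhorn (overflow 17)
  24÷4 = 6 each, +1 to first 0
Round 3: Ashgrove=25 Briarlake=26 Cedarfen=17 Ironridge=33 → close Ironridge (overflow 21)
  33÷3 = 11 each, +1 to first 0
Round 4: Ashgrove=36 Briarlake=37 Cedarfen=28 → close Ashgrove (overflow 31)
  36÷2 = 18 each, +1 to first 0
Round 5: Briarlake=55 Cedarfen=46 → close Briarlake (overflow 43)
  55÷1 = 55 each, +1 to first 0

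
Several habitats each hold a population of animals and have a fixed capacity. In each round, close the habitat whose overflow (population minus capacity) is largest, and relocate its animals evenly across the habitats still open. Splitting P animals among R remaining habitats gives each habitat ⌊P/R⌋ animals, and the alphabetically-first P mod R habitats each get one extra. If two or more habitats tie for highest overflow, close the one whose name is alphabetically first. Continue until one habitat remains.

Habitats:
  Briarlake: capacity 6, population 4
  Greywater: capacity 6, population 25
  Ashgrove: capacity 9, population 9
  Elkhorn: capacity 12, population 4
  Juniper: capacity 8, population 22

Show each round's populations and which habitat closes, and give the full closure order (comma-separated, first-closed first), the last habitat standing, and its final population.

Round 1: Ashgrove=9 Briarlake=4 Elkhorn=4 Greywater=25 Juniper=22 → close Greywater (overflow 19)
  25÷4 = 6 each, +1 to first 1
Round 2: Ashgrove=16 Briarlake=10 Elkhorn=10 Juniper=28 → close Juniper (overflow 20)
  28÷3 = 9 each, +1 to first 1
Round 3: Ashgrove=26 Briarlake=19 Elkhorn=19 → close Ashgrove (overflow 17)
  26÷2 = 13 each, +1 to first 0
Round 4: Briarlake=32 Elkhorn=32 → close Briarlake (overflow 26)
  32÷1 = 32 each, +1 to first 0

Closure order: Greywater, Juniper, Ashgrove, Briarlake
Last habitat: Elkhorn with 64 animals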